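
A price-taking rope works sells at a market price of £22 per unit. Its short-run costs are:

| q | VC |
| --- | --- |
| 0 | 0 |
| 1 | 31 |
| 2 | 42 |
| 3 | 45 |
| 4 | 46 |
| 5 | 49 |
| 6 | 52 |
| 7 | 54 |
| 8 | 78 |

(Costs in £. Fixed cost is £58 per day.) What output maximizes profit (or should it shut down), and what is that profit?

Compute π = P·q − TC at each output: q=0: -58; q=1: -67; q=2: -56; q=3: -37; q=4: -16; q=5: 3; q=6: 22; q=7: 42; q=8: 40.
Profit is maximized at q = 7. AVC there is 54/7 = £7.71 ≤ P, so producing beats shutting down (which would give -£58).

q = 7; profit = £42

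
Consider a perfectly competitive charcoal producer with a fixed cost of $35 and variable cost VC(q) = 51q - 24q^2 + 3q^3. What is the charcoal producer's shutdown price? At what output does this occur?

$3 per unit, at q = 4

The shutdown price is the minimum of AVC. VC = 51q - 24q^2 + 3q^3, so AVC = 51 - 24q + 3q^2.
dAVC/dq = -24 + 6q = 0 gives q = 4. min AVC = 51 - 24·4 + 3·4^2 = 3.
So the shutdown price is $3.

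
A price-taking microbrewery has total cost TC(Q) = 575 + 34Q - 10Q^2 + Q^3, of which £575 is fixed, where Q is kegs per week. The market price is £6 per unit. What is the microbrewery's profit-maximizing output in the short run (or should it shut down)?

Shut down

Variable cost is VC = 34Q - 10Q^2 + Q^3, so AVC = VC/Q = 34 - 10Q + Q^2 and MC = dTC/dQ = 34 - 20Q + 3Q^2.
The AVC parabola has its vertex at Q = 10/2 = 5, where AVC = 34 - 10·5 + 5^2 = £9.
With P < min AVC (£6 < £9), every unit sold adds to the loss.
The firm minimizes its loss by shutting down and losing only its fixed cost of £575.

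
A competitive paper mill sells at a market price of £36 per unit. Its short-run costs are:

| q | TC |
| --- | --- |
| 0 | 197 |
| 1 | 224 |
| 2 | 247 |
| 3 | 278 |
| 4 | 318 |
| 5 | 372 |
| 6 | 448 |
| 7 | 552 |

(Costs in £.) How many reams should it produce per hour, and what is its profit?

q = 3; profit = -£170

Compute π = P·q − TC at each output: q=0: -197; q=1: -188; q=2: -175; q=3: -170; q=4: -174; q=5: -192; q=6: -232; q=7: -300.
Profit is maximized at q = 3. AVC there is 81/3 = £27 ≤ P, so producing beats shutting down (which would give -£197).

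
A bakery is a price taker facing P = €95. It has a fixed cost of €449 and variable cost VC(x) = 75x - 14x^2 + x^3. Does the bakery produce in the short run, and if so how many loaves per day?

Variable cost is VC = 75x - 14x^2 + x^3, so AVC = VC/x = 75 - 14x + x^2 and MC = dTC/dx = 75 - 28x + 3x^2.
The AVC parabola has its vertex at x = 14/2 = 7, where AVC = 75 - 14·7 + 7^2 = €26.
Because €95 ≥ €26, revenue can cover variable cost; the firm operates.
Solving P = MC: -20 - 28x + 3x^2 = 0 ⇒ x = -2/3 or 10. On the upward-sloping branch, x* = 10.
Check: AVC at x = 10 is €35 ≤ P, so revenue covers variable cost.
Profit = P·x − TC = 95·10 − 799 = €151.

Produce at x = 10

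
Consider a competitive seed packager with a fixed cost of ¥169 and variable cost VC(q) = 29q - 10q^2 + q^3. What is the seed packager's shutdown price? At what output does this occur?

¥4 per unit, at q = 5

The shutdown price is the minimum of AVC. VC = 29q - 10q^2 + q^3, so AVC = 29 - 10q + q^2.
dAVC/dq = -10 + 2q = 0 gives q = 5. min AVC = 29 - 10·5 + 5^2 = 4.
The firm shuts down for any P below ¥4.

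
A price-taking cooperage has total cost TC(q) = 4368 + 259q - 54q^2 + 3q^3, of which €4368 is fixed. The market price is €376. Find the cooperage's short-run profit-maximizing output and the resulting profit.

Profit = -€312 at q = 13

AVC = 259 - 54q + 3q^2; min AVC = €16 at q = 9. Since P = €376 ≥ min AVC, the firm produces.
With MC = 259 - 108q + 9q^2, P = MC on the upward-sloping part at q* = 13.
TR = 376·13 = 4888. TC = 4368 + 832 = 5200. Profit = 4888 − 5200 = -€312.
Shutting down would mean losing the fixed cost of €4368, so operating at a loss of €312 is better by €4056.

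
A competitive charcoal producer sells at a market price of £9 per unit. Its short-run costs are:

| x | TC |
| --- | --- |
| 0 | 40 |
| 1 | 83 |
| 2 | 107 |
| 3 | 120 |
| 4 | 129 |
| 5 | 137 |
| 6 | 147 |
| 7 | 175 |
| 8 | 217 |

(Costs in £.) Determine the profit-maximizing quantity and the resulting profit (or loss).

x = 0 (shut down); profit = -£40

Tabulate TR − TC: x=0: -40; x=1: -74; x=2: -89; x=3: -93; x=4: -93; x=5: -92; x=6: -93; x=7: -112; x=8: -145.
Profit is highest at x = 0. Equivalently, the lowest AVC in the table is 107/6 ≈ £17.83 at x = 6, and P = £9 falls below it — price never covers variable cost, so the firm shuts down and loses only its fixed cost.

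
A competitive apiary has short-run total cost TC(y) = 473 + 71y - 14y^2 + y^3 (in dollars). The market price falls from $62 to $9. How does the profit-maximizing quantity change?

Output falls from 9 to 0 (the firm shuts down)

MC = 71 - 28y + 3y^2; the shutdown threshold is min AVC = $22 (at y = 7).
With P = $62 above the shutdown price, P = MC gives y = 9.
At P = $9 < min AVC = $22, price no longer covers variable cost at any output, so the firm shuts down: y = 0.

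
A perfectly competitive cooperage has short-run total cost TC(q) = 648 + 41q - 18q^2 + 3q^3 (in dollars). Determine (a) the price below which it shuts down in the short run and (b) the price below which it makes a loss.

Shutdown price = min AVC. AVC = 41 - 18q + 3q^2, with vertex at q = 3 and minimum $14.
ATC = 648/q + 41 - 18q + 3q^2. Setting dATC/dq = −648/q^2 − 18 + 6q = 0 gives q = 6 (since 6·6^3 − 18·6^2 = 648).
min ATC = 648/6 + 41 − 18·6 + 3·6^2 = $149. That is the break-even price.
Between these two prices the firm operates at a loss; above $149 it earns a profit.

Shutdown price = $14; break-even price = $149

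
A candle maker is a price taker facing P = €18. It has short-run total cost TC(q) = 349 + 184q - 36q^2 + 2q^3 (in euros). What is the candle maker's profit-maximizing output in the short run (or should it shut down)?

Shut down

From TC, MC = TC'(q) = 184 - 72q + 6q^2 and AVC = VC/q = 184 - 36q + 2q^2.
The AVC parabola has its vertex at q = 36/4 = 9, where AVC = 184 - 36·9 + 2·9^2 = €22.
Since P = €18 < min AVC = €22, price fails to cover variable cost at any output.
Shutting down limits the loss to fixed cost, €349.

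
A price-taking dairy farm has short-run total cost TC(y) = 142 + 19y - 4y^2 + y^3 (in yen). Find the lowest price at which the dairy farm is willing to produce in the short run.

Short-run supply begins at min AVC. From VC = 19y - 4y^2 + y^3, AVC = 19 - 4y + y^2.
dAVC/dy = -4 + 2y = 0 gives y = 2. min AVC = 19 - 4·2 + 2^2 = 15.
So the shutdown price is ¥15.

¥15 per unit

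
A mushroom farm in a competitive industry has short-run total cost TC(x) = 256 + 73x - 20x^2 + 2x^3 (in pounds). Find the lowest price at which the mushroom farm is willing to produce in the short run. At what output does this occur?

£23 per unit, at x = 5

The firm shuts down when price falls below the minimum of average variable cost. AVC = VC/x = 73 - 20x + 2x^2.
At the minimum of AVC, MC = AVC. MC = 73 - 40x + 6x^2; setting MC = AVC gives 4x^2 - 20x = 0, so x = 5. min AVC = 23.
So the shutdown price is £23.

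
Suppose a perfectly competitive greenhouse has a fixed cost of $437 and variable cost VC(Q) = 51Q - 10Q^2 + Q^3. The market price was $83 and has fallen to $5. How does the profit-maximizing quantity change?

Output falls from 8 to 0 (the firm shuts down)

AVC = 51 - 10Q + Q^2, minimized at Q = 5 where min AVC = $26. MC = 51 - 20Q + 3Q^2.
With P = $83 above the shutdown price, P = MC gives Q = 8.
At P = $5 < min AVC = $26, price no longer covers variable cost at any output, so the firm shuts down: Q = 0.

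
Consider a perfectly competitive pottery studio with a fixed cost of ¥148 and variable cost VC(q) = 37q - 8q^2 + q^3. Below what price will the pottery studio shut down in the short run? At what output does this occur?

¥21 per unit, at q = 4

Short-run supply begins at min AVC. From VC = 37q - 8q^2 + q^3, AVC = 37 - 8q + q^2.
At the minimum of AVC, MC = AVC. MC = 37 - 16q + 3q^2; setting MC = AVC gives 2q^2 - 8q = 0, so q = 4. min AVC = 21.
For P < ¥21 the firm produces nothing.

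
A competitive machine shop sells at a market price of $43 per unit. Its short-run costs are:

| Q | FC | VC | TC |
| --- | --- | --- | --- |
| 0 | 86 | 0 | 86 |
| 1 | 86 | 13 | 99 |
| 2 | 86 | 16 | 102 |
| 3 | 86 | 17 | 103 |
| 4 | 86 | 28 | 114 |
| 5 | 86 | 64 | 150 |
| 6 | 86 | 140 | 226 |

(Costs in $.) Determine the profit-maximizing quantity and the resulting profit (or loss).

Q = 5; profit = $65

Profit at each row (π = 43Q − TC): Q=0: -86; Q=1: -56; Q=2: -16; Q=3: 26; Q=4: 58; Q=5: 65; Q=6: 32.
Profit is maximized at Q = 5. AVC there is 64/5 = $12.80 ≤ P, so producing beats shutting down (which would give -$86).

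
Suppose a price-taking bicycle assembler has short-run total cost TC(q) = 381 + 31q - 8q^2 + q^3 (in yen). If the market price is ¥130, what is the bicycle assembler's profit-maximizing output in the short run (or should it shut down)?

Produce at q = 9

Variable cost is VC = 31q - 8q^2 + q^3, so AVC = VC/q = 31 - 8q + q^2 and MC = dTC/dq = 31 - 16q + 3q^2.
AVC is minimized where dAVC/dq = -8 + 2q = 0, at q = 4; min AVC = 31 - 8·4 + 4^2 = ¥15.
Because ¥130 ≥ ¥15, revenue can cover variable cost; the firm operates.
Set P = MC: 130 = 31 - 16q + 3q^2 → -99 - 16q + 3q^2 = 0. The roots are q = -11/3 and q = 9; the profit-maximizing output is on the rising part of MC, so q* = 9.
Check: AVC at q = 9 is ¥40 ≤ P, so revenue covers variable cost.
Profit = P·q − TC = 130·9 − 741 = ¥429.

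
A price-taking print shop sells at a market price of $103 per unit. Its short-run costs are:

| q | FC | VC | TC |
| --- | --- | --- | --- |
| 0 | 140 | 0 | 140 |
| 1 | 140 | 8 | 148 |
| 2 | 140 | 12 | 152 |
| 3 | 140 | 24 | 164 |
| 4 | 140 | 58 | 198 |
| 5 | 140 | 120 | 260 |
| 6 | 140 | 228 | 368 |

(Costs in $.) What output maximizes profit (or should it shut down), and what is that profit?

q = 5; profit = $255

Profit at each row (π = 103q − TC): q=0: -140; q=1: -45; q=2: 54; q=3: 145; q=4: 214; q=5: 255; q=6: 250.
Profit is maximized at q = 5. AVC there is 120/5 = $24 ≤ P, so producing beats shutting down (which would give -$140).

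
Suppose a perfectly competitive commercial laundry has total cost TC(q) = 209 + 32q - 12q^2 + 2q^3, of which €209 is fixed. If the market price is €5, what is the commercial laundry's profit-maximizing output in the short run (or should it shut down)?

From TC, MC = TC'(q) = 32 - 24q + 6q^2 and AVC = VC/q = 32 - 12q + 2q^2.
AVC hits its minimum where MC = AVC, at q = 3, giving min AVC = 32 - 12·3 + 2·3^2 = €14.
With P < min AVC (€5 < €14), every unit sold adds to the loss.
Best response: produce nothing and absorb the €209 fixed cost.

Shut down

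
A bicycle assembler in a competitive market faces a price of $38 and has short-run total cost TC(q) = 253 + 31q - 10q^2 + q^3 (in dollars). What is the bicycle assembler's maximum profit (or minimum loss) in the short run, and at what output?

AVC = 31 - 10q + q^2; min AVC = $6 at q = 5. Since P = $38 ≥ min AVC, the firm produces.
MC = 31 - 20q + 3q^2. Setting P = MC and taking the root on the rising branch gives q* = 7.
TR = 38·7 = 266. TC = 253 + 70 = 323. Profit = 266 − 323 = -$57.
That loss of $57 beats the $253 the firm would lose by shutting down; producing recovers $196 of fixed cost.

Profit = -$57 at q = 7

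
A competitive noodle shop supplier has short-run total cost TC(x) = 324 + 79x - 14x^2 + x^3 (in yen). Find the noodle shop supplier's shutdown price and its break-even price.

AVC = 79 - 14x + x^2; minimized at x = 7, giving min AVC = ¥30. That is the shutdown price.
ATC = 324/x + 79 - 14x + x^2. Setting dATC/dx = −324/x^2 − 14 + 2x = 0 gives x = 9 (since 2·9^3 − 14·9^2 = 324).
min ATC = 324/9 + 79 − 14·9 + 9^2 = ¥70. That is the break-even price.
Between these two prices the firm operates at a loss; above ¥70 it earns a profit.

Shutdown price = ¥30; break-even price = ¥70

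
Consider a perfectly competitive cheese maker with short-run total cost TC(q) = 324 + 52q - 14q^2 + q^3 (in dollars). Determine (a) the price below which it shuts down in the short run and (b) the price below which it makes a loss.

Shutdown price = $3; break-even price = $43

Shutdown price = min AVC. AVC = 52 - 14q + q^2, with vertex at q = 7 and minimum $3.
ATC = 324/q + 52 - 14q + q^2. Setting dATC/dq = −324/q^2 − 14 + 2q = 0 gives q = 9 (since 2·9^3 − 14·9^2 = 324).
min ATC = 324/9 + 52 − 14·9 + 9^2 = $43. That is the break-even price.
Between these two prices the firm operates at a loss; above $43 it earns a profit.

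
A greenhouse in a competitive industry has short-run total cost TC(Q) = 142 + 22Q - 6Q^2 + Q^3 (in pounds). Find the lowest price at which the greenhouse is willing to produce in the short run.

Short-run supply begins at min AVC. From VC = 22Q - 6Q^2 + Q^3, AVC = 22 - 6Q + Q^2.
At the minimum of AVC, MC = AVC. MC = 22 - 12Q + 3Q^2; setting MC = AVC gives 2Q^2 - 6Q = 0, so Q = 3. min AVC = 13.
So the shutdown price is £13.

£13 per unit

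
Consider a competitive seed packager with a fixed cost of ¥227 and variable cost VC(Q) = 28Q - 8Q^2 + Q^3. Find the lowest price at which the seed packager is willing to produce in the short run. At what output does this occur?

Short-run supply begins at min AVC. From VC = 28Q - 8Q^2 + Q^3, AVC = 28 - 8Q + Q^2.
At the minimum of AVC, MC = AVC. MC = 28 - 16Q + 3Q^2; setting MC = AVC gives 2Q^2 - 8Q = 0, so Q = 4. min AVC = 12.
For P < ¥12 the firm produces nothing.

¥12 per unit, at Q = 4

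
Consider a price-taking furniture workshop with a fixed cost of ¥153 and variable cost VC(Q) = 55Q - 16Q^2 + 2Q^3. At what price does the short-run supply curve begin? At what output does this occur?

Short-run supply begins at min AVC. From VC = 55Q - 16Q^2 + 2Q^3, AVC = 55 - 16Q + 2Q^2.
dAVC/dQ = -16 + 4Q = 0 gives Q = 4. min AVC = 55 - 16·4 + 2·4^2 = 23.
For P < ¥23 the firm produces nothing.

¥23 per unit, at Q = 4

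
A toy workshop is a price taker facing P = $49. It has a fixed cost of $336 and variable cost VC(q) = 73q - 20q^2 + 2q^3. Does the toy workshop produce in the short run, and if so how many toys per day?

Produce at q = 6

Variable cost is VC = 73q - 20q^2 + 2q^3, so AVC = VC/q = 73 - 20q + 2q^2 and MC = dTC/dq = 73 - 40q + 6q^2.
AVC hits its minimum where MC = AVC, at q = 5, giving min AVC = 73 - 20·5 + 2·5^2 = $23.
Since P = $49 ≥ min AVC = $23, price covers variable cost and the firm should produce.
Set P = MC: 49 = 73 - 40q + 6q^2 → 24 - 40q + 6q^2 = 0. The roots are q = 2/3 and q = 6; the profit-maximizing output is on the rising part of MC, so q* = 6.
Check: AVC at q = 6 is $25 ≤ P, so revenue covers variable cost.
Profit = P·q − TC = 49·6 − 486 = -$192, a loss, but smaller than the $336 fixed cost the firm would lose by shutting down.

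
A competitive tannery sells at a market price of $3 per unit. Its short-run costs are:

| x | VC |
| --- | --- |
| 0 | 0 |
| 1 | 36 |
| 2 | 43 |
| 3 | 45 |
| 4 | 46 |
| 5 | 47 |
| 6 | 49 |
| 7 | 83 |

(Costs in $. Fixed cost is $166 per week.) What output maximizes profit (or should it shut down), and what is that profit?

x = 0 (shut down); profit = -$166

Profit at each row (π = 3x − TC): x=0: -166; x=1: -199; x=2: -203; x=3: -202; x=4: -200; x=5: -198; x=6: -197; x=7: -228.
Profit is highest at x = 0. Equivalently, the lowest AVC in the table is 49/6 ≈ $8.17 at x = 6, and P = $3 falls below it — price never covers variable cost, so the firm shuts down and loses only its fixed cost.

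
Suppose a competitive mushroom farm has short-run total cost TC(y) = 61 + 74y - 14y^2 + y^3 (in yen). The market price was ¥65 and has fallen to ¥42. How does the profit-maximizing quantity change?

MC = 74 - 28y + 3y^2; the shutdown threshold is min AVC = ¥25 (at y = 7).
At P = ¥65 ≥ min AVC, set P = MC on the rising branch: y = 9.
At P = ¥42 ≥ min AVC, set P = MC: y = 8. The firm stays open but cuts output.

Output falls from 9 to 8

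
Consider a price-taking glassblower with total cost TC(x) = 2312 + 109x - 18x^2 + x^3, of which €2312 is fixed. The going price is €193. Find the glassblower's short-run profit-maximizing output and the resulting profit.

AVC = 109 - 18x + x^2; min AVC = €28 at x = 9. Since P = €193 ≥ min AVC, the firm produces.
With MC = 109 - 36x + 3x^2, P = MC on the upward-sloping part at x* = 14.
TR = 193·14 = 2702. TC = 2312 + 742 = 3054. Profit = 2702 − 3054 = -€352.
By producing, the firm covers all variable cost plus €1960 of fixed cost; shutting down would lose the full €2312.

Profit = -€352 at x = 14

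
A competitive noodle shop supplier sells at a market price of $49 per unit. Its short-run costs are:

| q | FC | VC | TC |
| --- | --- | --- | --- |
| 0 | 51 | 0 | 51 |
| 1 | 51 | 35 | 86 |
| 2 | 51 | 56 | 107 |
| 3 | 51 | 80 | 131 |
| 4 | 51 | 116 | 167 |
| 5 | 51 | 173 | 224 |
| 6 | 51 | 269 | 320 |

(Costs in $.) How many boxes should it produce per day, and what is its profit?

Tabulate TR − TC: q=0: -51; q=1: -37; q=2: -9; q=3: 16; q=4: 29; q=5: 21; q=6: -26.
Profit is maximized at q = 4. AVC there is 116/4 = $29 ≤ P, so producing beats shutting down (which would give -$51).

q = 4; profit = $29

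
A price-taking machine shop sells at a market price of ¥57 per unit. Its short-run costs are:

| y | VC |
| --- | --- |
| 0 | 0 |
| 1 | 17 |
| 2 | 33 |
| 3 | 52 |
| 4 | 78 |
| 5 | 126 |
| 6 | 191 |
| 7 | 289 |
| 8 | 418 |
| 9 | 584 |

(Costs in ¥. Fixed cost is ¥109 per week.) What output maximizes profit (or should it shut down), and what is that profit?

Compute π = P·y − TC at each output: y=0: -109; y=1: -69; y=2: -28; y=3: 10; y=4: 41; y=5: 50; y=6: 42; y=7: 1; y=8: -71; y=9: -180.
Profit is maximized at y = 5. AVC there is 126/5 = ¥25.20 ≤ P, so producing beats shutting down (which would give -¥109).

y = 5; profit = ¥50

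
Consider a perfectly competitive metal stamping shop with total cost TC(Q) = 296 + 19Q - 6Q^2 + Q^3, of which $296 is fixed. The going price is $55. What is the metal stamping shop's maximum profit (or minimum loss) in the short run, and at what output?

AVC = 19 - 6Q + Q^2; min AVC = $10 at Q = 3. Since P = $55 ≥ min AVC, the firm produces.
With MC = 19 - 12Q + 3Q^2, P = MC on the upward-sloping part at Q* = 6.
TR = 55·6 = 330. TC = 296 + 114 = 410. Profit = 330 − 410 = -$80.
That loss of $80 beats the $296 the firm would lose by shutting down; producing recovers $216 of fixed cost.

Profit = -$80 at Q = 6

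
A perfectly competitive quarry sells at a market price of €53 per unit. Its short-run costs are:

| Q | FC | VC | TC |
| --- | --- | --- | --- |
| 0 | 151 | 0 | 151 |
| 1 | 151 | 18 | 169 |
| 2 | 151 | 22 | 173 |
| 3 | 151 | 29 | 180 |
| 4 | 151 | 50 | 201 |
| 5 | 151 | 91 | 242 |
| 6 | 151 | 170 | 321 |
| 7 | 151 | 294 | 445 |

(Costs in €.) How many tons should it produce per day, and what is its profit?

Q = 5; profit = €23

Compute π = P·Q − TC at each output: Q=0: -151; Q=1: -116; Q=2: -67; Q=3: -21; Q=4: 11; Q=5: 23; Q=6: -3; Q=7: -74.
Profit is maximized at Q = 5. AVC there is 91/5 = €18.20 ≤ P, so producing beats shutting down (which would give -€151).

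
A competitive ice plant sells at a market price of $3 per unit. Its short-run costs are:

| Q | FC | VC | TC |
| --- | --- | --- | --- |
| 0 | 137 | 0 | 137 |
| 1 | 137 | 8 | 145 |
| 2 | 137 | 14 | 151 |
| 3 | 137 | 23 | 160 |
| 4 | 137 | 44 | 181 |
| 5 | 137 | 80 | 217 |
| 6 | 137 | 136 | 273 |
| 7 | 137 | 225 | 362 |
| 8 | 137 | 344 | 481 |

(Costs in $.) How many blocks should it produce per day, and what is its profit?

Q = 0 (shut down); profit = -$137

Compute π = P·Q − TC at each output: Q=0: -137; Q=1: -142; Q=2: -145; Q=3: -151; Q=4: -169; Q=5: -202; Q=6: -255; Q=7: -341; Q=8: -457.
Profit is highest at Q = 0. Equivalently, the lowest AVC in the table is 14/2 ≈ $7 at Q = 2, and P = $3 falls below it — price never covers variable cost, so the firm shuts down and loses only its fixed cost.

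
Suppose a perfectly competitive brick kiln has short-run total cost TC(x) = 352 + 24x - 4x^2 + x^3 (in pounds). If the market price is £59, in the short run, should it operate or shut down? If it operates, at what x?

Strip out fixed cost: VC = 24x - 4x^2 + x^3. Then AVC = 24 - 4x + x^2 and MC = 24 - 8x + 3x^2.
The AVC parabola has its vertex at x = 4/2 = 2, where AVC = 24 - 4·2 + 2^2 = £20.
P = £59 exceeds min AVC = £20, so the firm stays open.
Solving P = MC: -35 - 8x + 3x^2 = 0 ⇒ x = -7/3 or 5. On the upward-sloping branch, x* = 5.
Check: AVC at x = 5 is £29 ≤ P, so revenue covers variable cost.
Profit = P·x − TC = 59·5 − 497 = -£202, a loss, but smaller than the £352 fixed cost the firm would lose by shutting down.

Produce at x = 5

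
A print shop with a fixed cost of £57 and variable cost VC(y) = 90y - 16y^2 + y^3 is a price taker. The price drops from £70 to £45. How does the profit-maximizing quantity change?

Output falls from 10 to 9

AVC = 90 - 16y + y^2, minimized at y = 8 where min AVC = £26. MC = 90 - 32y + 3y^2.
At P = £70 ≥ min AVC, set P = MC on the rising branch: y = 10.
At P = £45 ≥ min AVC, set P = MC: y = 9. The firm stays open but cuts output.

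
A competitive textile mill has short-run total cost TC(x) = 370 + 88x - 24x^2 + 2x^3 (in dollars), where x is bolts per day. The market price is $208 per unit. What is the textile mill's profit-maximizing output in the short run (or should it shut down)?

Strip out fixed cost: VC = 88x - 24x^2 + 2x^3. Then AVC = 88 - 24x + 2x^2 and MC = 88 - 48x + 6x^2.
AVC is minimized where dAVC/dx = -24 + 4x = 0, at x = 6; min AVC = 88 - 24·6 + 2·6^2 = $16.
P = $208 exceeds min AVC = $16, so the firm stays open.
Solving P = MC: -120 - 48x + 6x^2 = 0 ⇒ x = -2 or 10. On the upward-sloping branch, x* = 10.
Check: AVC at x = 10 is $48 ≤ P, so revenue covers variable cost.
Profit = P·x − TC = 208·10 − 850 = $1230.

Produce at x = 10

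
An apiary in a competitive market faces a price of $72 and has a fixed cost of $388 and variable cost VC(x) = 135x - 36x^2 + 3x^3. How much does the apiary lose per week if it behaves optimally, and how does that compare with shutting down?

AVC = 135 - 36x + 3x^2; min AVC = $27 at x = 6. Since P = $72 ≥ min AVC, the firm produces.
With MC = 135 - 72x + 9x^2, P = MC on the upward-sloping part at x* = 7.
TR = 72·7 = 504. TC = 388 + 210 = 598. Profit = 504 − 598 = -$94.
Shutting down would mean losing the fixed cost of $388, so operating at a loss of $94 is better by $294.

Profit = -$94 at x = 7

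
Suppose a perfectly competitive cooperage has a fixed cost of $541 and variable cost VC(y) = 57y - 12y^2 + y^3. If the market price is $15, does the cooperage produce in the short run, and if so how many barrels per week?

Shut down

From TC, MC = TC'(y) = 57 - 24y + 3y^2 and AVC = VC/y = 57 - 12y + y^2.
The AVC parabola has its vertex at y = 12/2 = 6, where AVC = 57 - 12·6 + 6^2 = $21.
Since P = $15 < min AVC = $21, price fails to cover variable cost at any output.
The firm minimizes its loss by shutting down and losing only its fixed cost of $541.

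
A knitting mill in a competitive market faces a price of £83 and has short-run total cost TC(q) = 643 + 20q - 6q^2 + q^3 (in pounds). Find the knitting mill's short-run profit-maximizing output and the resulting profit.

AVC = 20 - 6q + q^2; min AVC = £11 at q = 3. Since P = £83 ≥ min AVC, the firm produces.
With MC = 20 - 12q + 3q^2, P = MC on the upward-sloping part at q* = 7.
TR = 83·7 = 581. TC = 643 + 189 = 832. Profit = 581 − 832 = -£251.
Shutting down would mean losing the fixed cost of £643, so operating at a loss of £251 is better by £392.

Profit = -£251 at q = 7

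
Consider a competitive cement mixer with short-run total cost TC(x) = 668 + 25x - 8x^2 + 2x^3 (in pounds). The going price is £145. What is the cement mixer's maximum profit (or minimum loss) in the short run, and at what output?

Profit = -£92 at x = 6

AVC = 25 - 8x + 2x^2; min AVC = £17 at x = 2. Since P = £145 ≥ min AVC, the firm produces.
MC = 25 - 16x + 6x^2. Setting P = MC and taking the root on the rising branch gives x* = 6.
TR = 145·6 = 870. TC = 668 + 294 = 962. Profit = 870 − 962 = -£92.
By producing, the firm covers all variable cost plus £576 of fixed cost; shutting down would lose the full £668.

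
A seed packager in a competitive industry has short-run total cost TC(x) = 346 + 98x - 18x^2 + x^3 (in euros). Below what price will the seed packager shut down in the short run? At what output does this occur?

€17 per unit, at x = 9

Short-run supply begins at min AVC. From VC = 98x - 18x^2 + x^3, AVC = 98 - 18x + x^2.
dAVC/dx = -18 + 2x = 0 gives x = 9. min AVC = 98 - 18·9 + 9^2 = 17.
For P < €17 the firm produces nothing.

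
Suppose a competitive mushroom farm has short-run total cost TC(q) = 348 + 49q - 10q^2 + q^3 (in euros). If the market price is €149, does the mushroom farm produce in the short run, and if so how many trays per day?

Produce at q = 10

From TC, MC = TC'(q) = 49 - 20q + 3q^2 and AVC = VC/q = 49 - 10q + q^2.
AVC hits its minimum where MC = AVC, at q = 5, giving min AVC = 49 - 10·5 + 5^2 = €24.
Because €149 ≥ €24, revenue can cover variable cost; the firm operates.
P = MC gives -100 - 20q + 3q^2 = 0, with roots -10/3 and 10. Take the larger (rising MC): q* = 10.
Check: AVC at q = 10 is €49 ≤ P, so revenue covers variable cost.
Profit = P·q − TC = 149·10 − 838 = €652.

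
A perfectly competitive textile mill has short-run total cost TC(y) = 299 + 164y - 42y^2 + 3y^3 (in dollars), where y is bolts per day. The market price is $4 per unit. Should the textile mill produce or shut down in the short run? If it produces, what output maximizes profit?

Shut down

Strip out fixed cost: VC = 164y - 42y^2 + 3y^3. Then AVC = 164 - 42y + 3y^2 and MC = 164 - 84y + 9y^2.
The AVC parabola has its vertex at y = 42/6 = 7, where AVC = 164 - 42·7 + 3·7^2 = $17.
P = $4 lies below min AVC = $17; no output level covers variable cost.
The firm minimizes its loss by shutting down and losing only its fixed cost of $299.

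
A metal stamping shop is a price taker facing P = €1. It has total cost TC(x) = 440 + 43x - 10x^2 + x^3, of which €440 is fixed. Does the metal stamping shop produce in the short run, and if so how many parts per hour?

Shut down

Strip out fixed cost: VC = 43x - 10x^2 + x^3. Then AVC = 43 - 10x + x^2 and MC = 43 - 20x + 3x^2.
The AVC parabola has its vertex at x = 10/2 = 5, where AVC = 43 - 10·5 + 5^2 = €18.
With P < min AVC (€1 < €18), every unit sold adds to the loss.
Shutting down limits the loss to fixed cost, €440.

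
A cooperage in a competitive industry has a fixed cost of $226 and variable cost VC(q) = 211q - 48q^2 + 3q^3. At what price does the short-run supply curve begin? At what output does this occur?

The firm shuts down when price falls below the minimum of average variable cost. AVC = VC/q = 211 - 48q + 3q^2.
dAVC/dq = -48 + 6q = 0 gives q = 8. min AVC = 211 - 48·8 + 3·8^2 = 19.
For P < $19 the firm produces nothing.

$19 per unit, at q = 8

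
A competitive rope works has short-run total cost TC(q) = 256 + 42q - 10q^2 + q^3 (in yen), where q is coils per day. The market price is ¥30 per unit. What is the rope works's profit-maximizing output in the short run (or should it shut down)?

Strip out fixed cost: VC = 42q - 10q^2 + q^3. Then AVC = 42 - 10q + q^2 and MC = 42 - 20q + 3q^2.
AVC is minimized where dAVC/dq = -10 + 2q = 0, at q = 5; min AVC = 42 - 10·5 + 5^2 = ¥17.
P = ¥30 exceeds min AVC = ¥17, so the firm stays open.
Set P = MC: 30 = 42 - 20q + 3q^2 → 12 - 20q + 3q^2 = 0. The roots are q = 2/3 and q = 6; the profit-maximizing output is on the rising part of MC, so q* = 6.
Check: AVC at q = 6 is ¥18 ≤ P, so revenue covers variable cost.
Profit = P·q − TC = 30·6 − 364 = -¥184, a loss, but smaller than the ¥256 fixed cost the firm would lose by shutting down.

Produce at q = 6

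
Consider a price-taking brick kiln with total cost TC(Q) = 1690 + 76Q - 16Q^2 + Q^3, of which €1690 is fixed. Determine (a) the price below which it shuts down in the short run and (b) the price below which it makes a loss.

Shutdown price = €12; break-even price = €167

Shutdown price = min AVC. AVC = 76 - 16Q + Q^2, with vertex at Q = 8 and minimum €12.
ATC = 1690/Q + 76 - 16Q + Q^2. Setting dATC/dQ = −1690/Q^2 − 16 + 2Q = 0 gives Q = 13 (since 2·13^3 − 16·13^2 = 1690).
min ATC = 1690/13 + 76 − 16·13 + 13^2 = €167. That is the break-even price.
Between these two prices the firm operates at a loss; above €167 it earns a profit.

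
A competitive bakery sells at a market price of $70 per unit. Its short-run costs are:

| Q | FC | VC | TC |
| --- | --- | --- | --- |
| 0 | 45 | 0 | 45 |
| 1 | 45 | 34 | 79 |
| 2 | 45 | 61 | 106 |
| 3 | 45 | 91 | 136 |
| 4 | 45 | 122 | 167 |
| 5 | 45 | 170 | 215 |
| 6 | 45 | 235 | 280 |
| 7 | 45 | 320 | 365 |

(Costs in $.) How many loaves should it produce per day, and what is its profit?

Compute π = P·Q − TC at each output: Q=0: -45; Q=1: -9; Q=2: 34; Q=3: 74; Q=4: 113; Q=5: 135; Q=6: 140; Q=7: 125.
Profit is maximized at Q = 6. AVC there is 235/6 = $39.17 ≤ P, so producing beats shutting down (which would give -$45).

Q = 6; profit = $140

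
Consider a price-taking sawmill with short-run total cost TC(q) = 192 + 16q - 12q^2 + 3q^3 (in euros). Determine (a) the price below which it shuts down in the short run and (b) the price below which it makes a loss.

Shutdown price = €4; break-even price = €64

AVC = 16 - 12q + 3q^2; minimized at q = 2, giving min AVC = €4. That is the shutdown price.
ATC = 192/q + 16 - 12q + 3q^2. Setting dATC/dq = −192/q^2 − 12 + 6q = 0 gives q = 4 (since 6·4^3 − 12·4^2 = 192).
min ATC = 192/4 + 16 − 12·4 + 3·4^2 = €64. That is the break-even price.
For €4 ≤ P < €64 the firm produces at a loss; below €4 it shuts down.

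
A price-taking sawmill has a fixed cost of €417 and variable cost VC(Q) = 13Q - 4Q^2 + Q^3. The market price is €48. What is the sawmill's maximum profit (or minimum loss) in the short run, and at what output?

Profit = -€267 at Q = 5

AVC = 13 - 4Q + Q^2; min AVC = €9 at Q = 2. Since P = €48 ≥ min AVC, the firm produces.
MC = 13 - 8Q + 3Q^2. Setting P = MC and taking the root on the rising branch gives Q* = 5.
TR = 48·5 = 240. TC = 417 + 90 = 507. Profit = 240 − 507 = -€267.
That loss of €267 beats the €417 the firm would lose by shutting down; producing recovers €150 of fixed cost.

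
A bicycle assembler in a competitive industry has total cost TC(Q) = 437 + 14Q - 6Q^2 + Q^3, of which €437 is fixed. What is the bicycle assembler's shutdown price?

€5 per unit

Short-run supply begins at min AVC. From VC = 14Q - 6Q^2 + Q^3, AVC = 14 - 6Q + Q^2.
At the minimum of AVC, MC = AVC. MC = 14 - 12Q + 3Q^2; setting MC = AVC gives 2Q^2 - 6Q = 0, so Q = 3. min AVC = 5.
For P < €5 the firm produces nothing.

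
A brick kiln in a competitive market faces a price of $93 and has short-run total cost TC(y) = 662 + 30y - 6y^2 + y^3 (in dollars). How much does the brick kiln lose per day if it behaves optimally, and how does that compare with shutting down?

AVC = 30 - 6y + y^2 has its minimum $21 at y = 3; price $93 clears that bar, so the firm operates.
MC = 30 - 12y + 3y^2. Setting P = MC and taking the root on the rising branch gives y* = 7.
TR = 93·7 = 651. TC = 662 + 259 = 921. Profit = 651 − 921 = -$270.
By producing, the firm covers all variable cost plus $392 of fixed cost; shutting down would lose the full $662.

Profit = -$270 at y = 7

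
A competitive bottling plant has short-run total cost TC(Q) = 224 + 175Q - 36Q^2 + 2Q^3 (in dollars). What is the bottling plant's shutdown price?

The shutdown price is the minimum of AVC. VC = 175Q - 36Q^2 + 2Q^3, so AVC = 175 - 36Q + 2Q^2.
dAVC/dQ = -36 + 4Q = 0 gives Q = 9. min AVC = 175 - 36·9 + 2·9^2 = 13.
The firm shuts down for any P below $13.

$13 per unit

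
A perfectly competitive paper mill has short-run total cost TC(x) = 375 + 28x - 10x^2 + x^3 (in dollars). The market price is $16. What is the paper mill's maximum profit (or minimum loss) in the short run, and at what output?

Profit = -$303 at x = 6

AVC = 28 - 10x + x^2 has its minimum $3 at x = 5; price $16 clears that bar, so the firm operates.
With MC = 28 - 20x + 3x^2, P = MC on the upward-sloping part at x* = 6.
TR = 16·6 = 96. TC = 375 + 24 = 399. Profit = 96 − 399 = -$303.
Shutting down would mean losing the fixed cost of $375, so operating at a loss of $303 is better by $72.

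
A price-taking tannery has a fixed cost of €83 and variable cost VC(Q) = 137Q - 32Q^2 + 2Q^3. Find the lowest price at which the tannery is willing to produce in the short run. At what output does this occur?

The shutdown price is the minimum of AVC. VC = 137Q - 32Q^2 + 2Q^3, so AVC = 137 - 32Q + 2Q^2.
At the minimum of AVC, MC = AVC. MC = 137 - 64Q + 6Q^2; setting MC = AVC gives 4Q^2 - 32Q = 0, so Q = 8. min AVC = 9.
So the shutdown price is €9.

€9 per unit, at Q = 8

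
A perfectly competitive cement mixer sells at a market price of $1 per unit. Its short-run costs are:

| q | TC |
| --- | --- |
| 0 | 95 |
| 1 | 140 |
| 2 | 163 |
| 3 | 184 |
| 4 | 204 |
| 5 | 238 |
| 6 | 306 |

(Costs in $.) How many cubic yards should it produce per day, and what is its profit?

Tabulate TR − TC: q=0: -95; q=1: -139; q=2: -161; q=3: -181; q=4: -200; q=5: -233; q=6: -300.
Profit is highest at q = 0. Equivalently, the lowest AVC in the table is 109/4 ≈ $27.25 at q = 4, and P = $1 falls below it — price never covers variable cost, so the firm shuts down and loses only its fixed cost.

q = 0 (shut down); profit = -$95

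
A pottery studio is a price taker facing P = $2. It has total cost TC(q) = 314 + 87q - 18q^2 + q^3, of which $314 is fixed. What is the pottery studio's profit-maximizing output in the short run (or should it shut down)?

From TC, MC = TC'(q) = 87 - 36q + 3q^2 and AVC = VC/q = 87 - 18q + q^2.
AVC is minimized where dAVC/dq = -18 + 2q = 0, at q = 9; min AVC = 87 - 18·9 + 9^2 = $6.
P = $2 lies below min AVC = $6; no output level covers variable cost.
The firm minimizes its loss by shutting down and losing only its fixed cost of $314.

Shut down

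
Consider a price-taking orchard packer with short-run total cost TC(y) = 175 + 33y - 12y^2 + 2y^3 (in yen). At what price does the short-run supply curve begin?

¥15 per unit

The shutdown price is the minimum of AVC. VC = 33y - 12y^2 + 2y^3, so AVC = 33 - 12y + 2y^2.
dAVC/dy = -12 + 4y = 0 gives y = 3. min AVC = 33 - 12·3 + 2·3^2 = 15.
So the shutdown price is ¥15.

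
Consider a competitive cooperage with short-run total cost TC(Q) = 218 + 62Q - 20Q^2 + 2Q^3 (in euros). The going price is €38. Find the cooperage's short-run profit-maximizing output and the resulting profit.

Profit = -€74 at Q = 6

AVC = 62 - 20Q + 2Q^2 has its minimum €12 at Q = 5; price €38 clears that bar, so the firm operates.
With MC = 62 - 40Q + 6Q^2, P = MC on the upward-sloping part at Q* = 6.
TR = 38·6 = 228. TC = 218 + 84 = 302. Profit = 228 − 302 = -€74.
By producing, the firm covers all variable cost plus €144 of fixed cost; shutting down would lose the full €218.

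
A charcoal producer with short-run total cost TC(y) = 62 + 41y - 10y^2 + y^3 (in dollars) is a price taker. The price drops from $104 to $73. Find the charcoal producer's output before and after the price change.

Output falls from 9 to 8

AVC = 41 - 10y + y^2, minimized at y = 5 where min AVC = $16. MC = 41 - 20y + 3y^2.
With P = $104 above the shutdown price, P = MC gives y = 9.
At P = $73 ≥ min AVC, set P = MC: y = 8. The firm stays open but cuts output.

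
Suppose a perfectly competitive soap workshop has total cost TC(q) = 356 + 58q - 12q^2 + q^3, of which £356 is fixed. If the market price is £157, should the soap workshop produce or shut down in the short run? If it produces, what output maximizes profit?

Produce at q = 11

Strip out fixed cost: VC = 58q - 12q^2 + q^3. Then AVC = 58 - 12q + q^2 and MC = 58 - 24q + 3q^2.
AVC is minimized where dAVC/dq = -12 + 2q = 0, at q = 6; min AVC = 58 - 12·6 + 6^2 = £22.
P = £157 exceeds min AVC = £22, so the firm stays open.
P = MC gives -99 - 24q + 3q^2 = 0, with roots -3 and 11. Take the larger (rising MC): q* = 11.
Check: AVC at q = 11 is £47 ≤ P, so revenue covers variable cost.
Profit = P·q − TC = 157·11 − 873 = £854.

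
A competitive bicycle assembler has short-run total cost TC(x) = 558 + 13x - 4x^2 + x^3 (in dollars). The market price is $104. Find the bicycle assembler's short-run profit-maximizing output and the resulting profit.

AVC = 13 - 4x + x^2; min AVC = $9 at x = 2. Since P = $104 ≥ min AVC, the firm produces.
MC = 13 - 8x + 3x^2. Setting P = MC and taking the root on the rising branch gives x* = 7.
TR = 104·7 = 728. TC = 558 + 238 = 796. Profit = 728 − 796 = -$68.
By producing, the firm covers all variable cost plus $490 of fixed cost; shutting down would lose the full $558.

Profit = -$68 at x = 7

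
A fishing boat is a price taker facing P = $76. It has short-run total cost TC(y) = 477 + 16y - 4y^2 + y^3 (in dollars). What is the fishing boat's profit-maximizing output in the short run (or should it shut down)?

Produce at y = 6

From TC, MC = TC'(y) = 16 - 8y + 3y^2 and AVC = VC/y = 16 - 4y + y^2.
AVC hits its minimum where MC = AVC, at y = 2, giving min AVC = 16 - 4·2 + 2^2 = $12.
Because $76 ≥ $12, revenue can cover variable cost; the firm operates.
Solving P = MC: -60 - 8y + 3y^2 = 0 ⇒ y = -10/3 or 6. On the upward-sloping branch, y* = 6.
Check: AVC at y = 6 is $28 ≤ P, so revenue covers variable cost.
Profit = P·y − TC = 76·6 − 645 = -$189, a loss, but smaller than the $477 fixed cost the firm would lose by shutting down.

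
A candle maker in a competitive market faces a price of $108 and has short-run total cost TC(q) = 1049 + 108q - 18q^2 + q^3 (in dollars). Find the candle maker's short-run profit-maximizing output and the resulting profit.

Profit = -$185 at q = 12

AVC = 108 - 18q + q^2; min AVC = $27 at q = 9. Since P = $108 ≥ min AVC, the firm produces.
MC = 108 - 36q + 3q^2. Setting P = MC and taking the root on the rising branch gives q* = 12.
TR = 108·12 = 1296. TC = 1049 + 432 = 1481. Profit = 1296 − 1481 = -$185.
That loss of $185 beats the $1049 the firm would lose by shutting down; producing recovers $864 of fixed cost.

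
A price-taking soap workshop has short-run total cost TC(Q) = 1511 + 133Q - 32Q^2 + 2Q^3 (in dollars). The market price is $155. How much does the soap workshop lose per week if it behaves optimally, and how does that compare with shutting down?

Profit = -$59 at Q = 11

AVC = 133 - 32Q + 2Q^2; min AVC = $5 at Q = 8. Since P = $155 ≥ min AVC, the firm produces.
With MC = 133 - 64Q + 6Q^2, P = MC on the upward-sloping part at Q* = 11.
TR = 155·11 = 1705. TC = 1511 + 253 = 1764. Profit = 1705 − 1764 = -$59.
That loss of $59 beats the $1511 the firm would lose by shutting down; producing recovers $1452 of fixed cost.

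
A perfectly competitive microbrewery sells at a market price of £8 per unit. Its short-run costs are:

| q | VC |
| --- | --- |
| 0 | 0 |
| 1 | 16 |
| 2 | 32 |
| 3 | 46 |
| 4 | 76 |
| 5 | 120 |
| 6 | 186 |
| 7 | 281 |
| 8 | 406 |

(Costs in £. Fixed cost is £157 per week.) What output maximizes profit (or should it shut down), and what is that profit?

Tabulate TR − TC: q=0: -157; q=1: -165; q=2: -173; q=3: -179; q=4: -201; q=5: -237; q=6: -295; q=7: -382; q=8: -499.
Profit is highest at q = 0. Equivalently, the lowest AVC in the table is 46/3 ≈ £15.33 at q = 3, and P = £8 falls below it — price never covers variable cost, so the firm shuts down and loses only its fixed cost.

q = 0 (shut down); profit = -£157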